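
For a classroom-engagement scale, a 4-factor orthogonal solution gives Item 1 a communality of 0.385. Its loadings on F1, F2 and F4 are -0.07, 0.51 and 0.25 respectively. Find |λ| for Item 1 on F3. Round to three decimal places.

0.240

Under orthogonal rotation h² = Σλ², so λ_F3² = h² − (0.3275) = 0.385 − 0.3275 = 0.0575.
|λ| = √0.0575 = 0.2398.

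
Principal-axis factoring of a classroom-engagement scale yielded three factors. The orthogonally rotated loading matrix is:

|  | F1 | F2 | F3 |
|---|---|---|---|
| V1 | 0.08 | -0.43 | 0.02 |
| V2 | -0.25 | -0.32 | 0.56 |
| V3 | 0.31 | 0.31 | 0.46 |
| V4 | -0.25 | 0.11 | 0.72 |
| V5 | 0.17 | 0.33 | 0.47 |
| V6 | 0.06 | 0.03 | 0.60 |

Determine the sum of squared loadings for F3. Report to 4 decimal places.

SS loadings for F3 = 0.02² + 0.56² + 0.46² + 0.72² + 0.47² + 0.60² = 0.0004 + 0.3136 + 0.2116 + 0.5184 + 0.2209 + 0.3600 = 1.6249

1.6249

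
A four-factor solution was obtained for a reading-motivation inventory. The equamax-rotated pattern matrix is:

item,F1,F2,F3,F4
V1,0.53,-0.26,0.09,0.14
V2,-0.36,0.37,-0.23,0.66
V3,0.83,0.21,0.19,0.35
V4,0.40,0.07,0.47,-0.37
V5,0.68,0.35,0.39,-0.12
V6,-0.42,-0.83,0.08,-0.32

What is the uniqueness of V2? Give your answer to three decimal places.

0.245

h² = (-0.36)² + 0.37² + (-0.23)² + 0.66² = 0.1296 + 0.1369 + 0.0529 + 0.4356 = 0.7550
Uniqueness u² = 1 − h² = 1 − 0.7550 = 0.2450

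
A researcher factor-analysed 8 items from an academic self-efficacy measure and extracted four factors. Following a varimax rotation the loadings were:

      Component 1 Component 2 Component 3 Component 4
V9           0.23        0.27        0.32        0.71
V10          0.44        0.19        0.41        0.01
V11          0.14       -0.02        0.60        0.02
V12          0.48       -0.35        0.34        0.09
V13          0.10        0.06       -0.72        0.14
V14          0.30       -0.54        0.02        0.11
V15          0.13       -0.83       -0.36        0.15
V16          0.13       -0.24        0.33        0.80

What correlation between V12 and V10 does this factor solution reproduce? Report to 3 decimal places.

0.285

r̂ = Σ λ_i·λ_j across factors = (0.48)(0.44) + (-0.35)(0.19) + (0.34)(0.41) + (0.09)(0.01)
  = +0.2112 -0.0665 +0.1394 +0.0009 = 0.2850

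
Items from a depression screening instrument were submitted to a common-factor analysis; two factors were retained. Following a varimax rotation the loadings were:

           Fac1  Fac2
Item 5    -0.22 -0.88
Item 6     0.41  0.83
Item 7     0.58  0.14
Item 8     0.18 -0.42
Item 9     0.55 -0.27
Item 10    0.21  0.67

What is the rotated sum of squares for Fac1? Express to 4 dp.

0.9319

SS loadings for Fac1 = (-0.22)² + 0.41² + 0.58² + 0.18² + 0.55² + 0.21² = 0.0484 + 0.1681 + 0.3364 + 0.0324 + 0.3025 + 0.0441 = 0.9319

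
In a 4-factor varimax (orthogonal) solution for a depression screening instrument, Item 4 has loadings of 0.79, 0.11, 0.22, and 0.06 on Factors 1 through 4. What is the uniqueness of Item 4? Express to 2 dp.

h² = 0.79² + 0.11² + 0.22² + 0.06² = 0.6241 + 0.0121 + 0.0484 + 0.0036 = 0.6882
Uniqueness u² = 1 − h² = 1 − 0.6882 = 0.3118

0.31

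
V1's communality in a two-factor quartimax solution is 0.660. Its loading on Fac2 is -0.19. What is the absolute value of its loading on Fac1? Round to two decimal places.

0.79

Under orthogonal rotation h² = Σλ², so λ_Fac1² = h² − (0.0361) = 0.660 − 0.0361 = 0.6239.
|λ| = √0.6239 = 0.7899.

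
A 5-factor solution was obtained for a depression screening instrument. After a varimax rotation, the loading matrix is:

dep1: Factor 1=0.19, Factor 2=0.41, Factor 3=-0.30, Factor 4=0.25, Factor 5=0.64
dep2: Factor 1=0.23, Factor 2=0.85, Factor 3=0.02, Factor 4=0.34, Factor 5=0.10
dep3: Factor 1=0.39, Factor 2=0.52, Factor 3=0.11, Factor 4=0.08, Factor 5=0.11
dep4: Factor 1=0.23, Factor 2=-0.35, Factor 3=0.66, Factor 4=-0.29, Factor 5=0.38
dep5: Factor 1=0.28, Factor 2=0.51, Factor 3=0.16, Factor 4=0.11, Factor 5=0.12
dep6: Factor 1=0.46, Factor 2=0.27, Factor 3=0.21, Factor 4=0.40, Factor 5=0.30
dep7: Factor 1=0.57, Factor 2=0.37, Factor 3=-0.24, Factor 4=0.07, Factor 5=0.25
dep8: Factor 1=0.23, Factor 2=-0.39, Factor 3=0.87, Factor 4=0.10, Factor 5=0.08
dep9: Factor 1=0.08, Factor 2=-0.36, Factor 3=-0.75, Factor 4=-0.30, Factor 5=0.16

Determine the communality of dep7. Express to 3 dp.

h² = 0.57² + 0.37² + (-0.24)² + 0.07² + 0.25² = 0.3249 + 0.1369 + 0.0576 + 0.0049 + 0.0625 = 0.5868

0.587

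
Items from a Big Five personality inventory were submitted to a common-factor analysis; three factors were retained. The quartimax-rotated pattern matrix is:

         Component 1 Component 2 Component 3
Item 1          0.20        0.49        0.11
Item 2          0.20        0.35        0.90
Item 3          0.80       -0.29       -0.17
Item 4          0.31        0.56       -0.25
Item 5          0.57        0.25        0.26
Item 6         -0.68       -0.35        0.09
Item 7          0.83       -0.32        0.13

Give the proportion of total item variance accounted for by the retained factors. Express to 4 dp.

SS loadings by factor: 2.2923, 1.0477, 1.0061; total = 4.3461.
Total variance with 7 standardized items is 7, so the solution explains 4.3461/7 = 0.6209.

0.6209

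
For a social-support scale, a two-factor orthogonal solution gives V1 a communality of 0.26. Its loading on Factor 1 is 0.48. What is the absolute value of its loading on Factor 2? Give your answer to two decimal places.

0.17

Under orthogonal rotation h² = Σλ², so λ_Factor 2² = h² − (0.2304) = 0.26 − 0.2304 = 0.0296.
|λ| = √0.0296 = 0.1720.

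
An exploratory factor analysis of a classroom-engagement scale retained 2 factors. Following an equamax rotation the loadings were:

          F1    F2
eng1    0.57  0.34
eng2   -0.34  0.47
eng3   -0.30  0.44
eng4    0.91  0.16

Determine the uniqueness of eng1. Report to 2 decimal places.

h² = 0.57² + 0.34² = 0.3249 + 0.1156 = 0.4405
Uniqueness u² = 1 − h² = 1 − 0.4405 = 0.5595

0.56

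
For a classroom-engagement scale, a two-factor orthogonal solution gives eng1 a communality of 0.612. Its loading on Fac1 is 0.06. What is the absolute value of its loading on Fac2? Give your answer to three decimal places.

Under orthogonal rotation h² = Σλ², so λ_Fac2² = h² − (0.0036) = 0.612 − 0.0036 = 0.6084.
|λ| = √0.6084 = 0.7800.

0.780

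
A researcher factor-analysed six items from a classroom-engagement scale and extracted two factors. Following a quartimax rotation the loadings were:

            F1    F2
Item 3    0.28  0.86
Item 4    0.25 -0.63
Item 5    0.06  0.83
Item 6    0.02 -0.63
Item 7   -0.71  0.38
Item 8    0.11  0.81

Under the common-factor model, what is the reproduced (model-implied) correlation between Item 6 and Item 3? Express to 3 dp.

r̂ = Σ λ_i·λ_j across factors = (0.02)(0.28) + (-0.63)(0.86)
  = +0.0056 -0.5418 = -0.5362

-0.536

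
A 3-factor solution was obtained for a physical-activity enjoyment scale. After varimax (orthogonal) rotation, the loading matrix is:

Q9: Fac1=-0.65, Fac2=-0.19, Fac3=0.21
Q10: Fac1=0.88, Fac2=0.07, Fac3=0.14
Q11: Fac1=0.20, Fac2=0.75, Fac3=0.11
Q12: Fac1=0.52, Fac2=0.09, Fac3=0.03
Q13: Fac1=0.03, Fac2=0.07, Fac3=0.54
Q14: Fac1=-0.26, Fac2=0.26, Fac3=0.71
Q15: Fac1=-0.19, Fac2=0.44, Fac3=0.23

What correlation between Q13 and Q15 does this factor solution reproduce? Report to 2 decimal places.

0.15

r̂ = Σ λ_i·λ_j across factors = (0.03)(-0.19) + (0.07)(0.44) + (0.54)(0.23)
  = -0.0057 +0.0308 +0.1242 = 0.1493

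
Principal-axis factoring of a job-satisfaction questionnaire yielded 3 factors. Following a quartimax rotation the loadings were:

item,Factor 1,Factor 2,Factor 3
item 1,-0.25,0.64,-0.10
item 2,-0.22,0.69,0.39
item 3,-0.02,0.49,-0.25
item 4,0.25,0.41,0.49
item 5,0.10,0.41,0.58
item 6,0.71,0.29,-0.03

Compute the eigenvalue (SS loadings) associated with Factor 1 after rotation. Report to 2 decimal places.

0.69

SS loadings for Factor 1 = (-0.25)² + (-0.22)² + (-0.02)² + 0.25² + 0.10² + 0.71² = 0.0625 + 0.0484 + 0.0004 + 0.0625 + 0.0100 + 0.5041 = 0.6879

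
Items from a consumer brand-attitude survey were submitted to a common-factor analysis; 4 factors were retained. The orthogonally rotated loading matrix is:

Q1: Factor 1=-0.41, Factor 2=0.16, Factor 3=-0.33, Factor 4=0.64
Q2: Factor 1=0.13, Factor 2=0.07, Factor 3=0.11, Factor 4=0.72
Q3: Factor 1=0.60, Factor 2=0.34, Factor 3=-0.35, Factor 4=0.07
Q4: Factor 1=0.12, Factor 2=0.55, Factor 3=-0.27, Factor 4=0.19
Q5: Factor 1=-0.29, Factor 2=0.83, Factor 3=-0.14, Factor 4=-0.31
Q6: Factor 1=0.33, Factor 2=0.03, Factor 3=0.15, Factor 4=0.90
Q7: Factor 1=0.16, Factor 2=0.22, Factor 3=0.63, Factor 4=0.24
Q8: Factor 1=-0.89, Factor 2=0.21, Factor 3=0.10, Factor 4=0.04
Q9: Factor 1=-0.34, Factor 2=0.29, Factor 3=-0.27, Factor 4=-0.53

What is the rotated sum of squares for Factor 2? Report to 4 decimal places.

1.3150

SS loadings for Factor 2 = 0.16² + 0.07² + 0.34² + 0.55² + 0.83² + 0.03² + 0.22² + 0.21² + 0.29² = 0.0256 + 0.0049 + 0.1156 + 0.3025 + 0.6889 + 0.0009 + 0.0484 + 0.0441 + 0.0841 = 1.3150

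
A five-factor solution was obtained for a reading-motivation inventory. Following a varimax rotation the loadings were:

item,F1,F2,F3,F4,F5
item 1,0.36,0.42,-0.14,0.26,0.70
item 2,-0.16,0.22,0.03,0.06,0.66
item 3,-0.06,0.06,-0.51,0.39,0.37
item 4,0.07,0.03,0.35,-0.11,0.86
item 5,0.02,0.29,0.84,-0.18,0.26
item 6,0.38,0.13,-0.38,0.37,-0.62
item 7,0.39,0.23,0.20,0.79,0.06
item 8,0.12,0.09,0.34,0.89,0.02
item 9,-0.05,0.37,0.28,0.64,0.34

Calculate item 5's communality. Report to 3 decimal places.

0.890

h² = 0.02² + 0.29² + 0.84² + (-0.18)² + 0.26² = 0.0004 + 0.0841 + 0.7056 + 0.0324 + 0.0676 = 0.8901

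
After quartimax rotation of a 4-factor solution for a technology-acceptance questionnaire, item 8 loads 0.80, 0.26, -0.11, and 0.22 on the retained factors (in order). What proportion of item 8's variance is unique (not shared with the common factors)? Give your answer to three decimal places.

h² = 0.80² + 0.26² + (-0.11)² + 0.22² = 0.6400 + 0.0676 + 0.0121 + 0.0484 = 0.7681
Uniqueness u² = 1 − h² = 1 − 0.7681 = 0.2319

0.232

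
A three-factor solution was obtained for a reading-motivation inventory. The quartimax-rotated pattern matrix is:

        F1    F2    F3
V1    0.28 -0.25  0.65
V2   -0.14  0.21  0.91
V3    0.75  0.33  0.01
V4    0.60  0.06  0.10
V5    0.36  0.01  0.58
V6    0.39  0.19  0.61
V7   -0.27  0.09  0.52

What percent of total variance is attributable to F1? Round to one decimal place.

19.6%

SS loadings for F1 = 0.28² + (-0.14)² + 0.75² + 0.60² + 0.36² + 0.39² + (-0.27)² = 1.3751
With 7 standardized items, total variance = 7. Proportion = 1.3751/7 = 0.1964 → 19.64%.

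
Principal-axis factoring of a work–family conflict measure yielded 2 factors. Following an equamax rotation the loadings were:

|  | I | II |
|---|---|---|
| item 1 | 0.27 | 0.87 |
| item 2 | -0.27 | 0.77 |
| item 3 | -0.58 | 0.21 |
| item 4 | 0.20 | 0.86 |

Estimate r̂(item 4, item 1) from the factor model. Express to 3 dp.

r̂ = Σ λ_i·λ_j across factors = (0.20)(0.27) + (0.86)(0.87)
  = +0.0540 +0.7482 = 0.8022

0.802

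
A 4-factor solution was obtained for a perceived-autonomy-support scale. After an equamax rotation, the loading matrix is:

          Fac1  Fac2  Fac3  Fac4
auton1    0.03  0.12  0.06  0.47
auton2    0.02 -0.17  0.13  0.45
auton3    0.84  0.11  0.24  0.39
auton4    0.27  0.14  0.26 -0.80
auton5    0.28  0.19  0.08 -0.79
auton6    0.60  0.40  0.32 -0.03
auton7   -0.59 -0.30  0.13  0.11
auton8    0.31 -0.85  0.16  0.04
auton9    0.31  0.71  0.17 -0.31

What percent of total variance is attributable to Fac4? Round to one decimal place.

21.7%

SS loadings for Fac4 = 0.47² + 0.45² + 0.39² + (-0.80)² + (-0.79)² + (-0.03)² + 0.11² + 0.04² + (-0.31)² = 1.9503
With 9 standardized items, total variance = 9. Proportion = 1.9503/9 = 0.2167 → 21.67%.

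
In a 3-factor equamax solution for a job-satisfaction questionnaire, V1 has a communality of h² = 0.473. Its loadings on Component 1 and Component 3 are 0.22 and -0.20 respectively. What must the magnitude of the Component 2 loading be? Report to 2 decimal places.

Under orthogonal rotation h² = Σλ², so λ_Component 2² = h² − (0.0884) = 0.473 − 0.0884 = 0.3846.
|λ| = √0.3846 = 0.6202.

0.62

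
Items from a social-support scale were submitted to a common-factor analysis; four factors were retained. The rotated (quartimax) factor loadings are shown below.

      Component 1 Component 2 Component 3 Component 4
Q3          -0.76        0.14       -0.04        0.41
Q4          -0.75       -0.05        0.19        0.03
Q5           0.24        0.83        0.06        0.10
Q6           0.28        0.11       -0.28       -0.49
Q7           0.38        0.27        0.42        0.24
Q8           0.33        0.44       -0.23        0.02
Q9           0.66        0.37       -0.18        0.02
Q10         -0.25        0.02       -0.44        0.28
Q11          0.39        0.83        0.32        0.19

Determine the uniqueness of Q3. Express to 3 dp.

0.233

h² = (-0.76)² + 0.14² + (-0.04)² + 0.41² = 0.5776 + 0.0196 + 0.0016 + 0.1681 = 0.7669
Uniqueness u² = 1 − h² = 1 − 0.7669 = 0.2331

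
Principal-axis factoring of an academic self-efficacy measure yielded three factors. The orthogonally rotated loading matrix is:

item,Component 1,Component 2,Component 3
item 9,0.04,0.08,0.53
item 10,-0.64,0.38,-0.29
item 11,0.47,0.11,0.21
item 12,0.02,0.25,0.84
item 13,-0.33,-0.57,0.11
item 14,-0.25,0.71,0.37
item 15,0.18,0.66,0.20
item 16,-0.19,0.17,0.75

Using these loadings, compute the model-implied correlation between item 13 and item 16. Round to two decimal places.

r̂ = Σ λ_i·λ_j across factors = (-0.33)(-0.19) + (-0.57)(0.17) + (0.11)(0.75)
  = +0.0627 -0.0969 +0.0825 = 0.0483

0.05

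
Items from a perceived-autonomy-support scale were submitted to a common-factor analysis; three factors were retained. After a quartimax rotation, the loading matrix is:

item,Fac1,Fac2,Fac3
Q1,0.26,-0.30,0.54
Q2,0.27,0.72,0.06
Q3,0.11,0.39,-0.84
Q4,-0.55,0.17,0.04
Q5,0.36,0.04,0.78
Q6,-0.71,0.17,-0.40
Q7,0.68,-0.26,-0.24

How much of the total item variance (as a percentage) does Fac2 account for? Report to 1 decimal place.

12.7%

SS loadings for Fac2 = (-0.30)² + 0.72² + 0.39² + 0.17² + 0.04² + 0.17² + (-0.26)² = 0.8875
With 7 standardized items, total variance = 7. Proportion = 0.8875/7 = 0.1268 → 12.68%.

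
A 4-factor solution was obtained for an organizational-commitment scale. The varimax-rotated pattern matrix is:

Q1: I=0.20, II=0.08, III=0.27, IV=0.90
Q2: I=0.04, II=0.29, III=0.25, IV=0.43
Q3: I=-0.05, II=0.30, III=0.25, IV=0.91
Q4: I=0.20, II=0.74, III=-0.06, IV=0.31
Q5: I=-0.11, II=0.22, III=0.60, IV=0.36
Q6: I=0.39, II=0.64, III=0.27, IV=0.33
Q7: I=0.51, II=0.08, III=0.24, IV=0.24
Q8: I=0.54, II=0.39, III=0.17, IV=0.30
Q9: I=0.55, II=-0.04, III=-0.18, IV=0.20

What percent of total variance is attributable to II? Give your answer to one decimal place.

15.0%

SS loadings for II = 0.08² + 0.29² + 0.30² + 0.74² + 0.22² + 0.64² + 0.08² + 0.39² + (-0.04)² = 1.3462
With 9 standardized items, total variance = 9. Proportion = 1.3462/9 = 0.1496 → 14.96%.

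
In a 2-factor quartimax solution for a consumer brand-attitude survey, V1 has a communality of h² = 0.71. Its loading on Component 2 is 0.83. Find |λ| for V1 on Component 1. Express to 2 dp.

0.15

Under orthogonal rotation h² = Σλ², so λ_Component 1² = h² − (0.6889) = 0.71 − 0.6889 = 0.0211.
|λ| = √0.0211 = 0.1453.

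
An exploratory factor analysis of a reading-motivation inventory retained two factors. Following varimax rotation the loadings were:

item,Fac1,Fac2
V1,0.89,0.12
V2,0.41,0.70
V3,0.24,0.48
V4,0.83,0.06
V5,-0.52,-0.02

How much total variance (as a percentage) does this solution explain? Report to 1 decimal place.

Communalities: 0.8065, 0.6581, 0.2880, 0.6925, 0.2708; Σh² = 2.7159.
Total variance with 5 standardized items is 5, so the solution explains 2.7159/5 = 0.5432 = 54.32%.

54.3%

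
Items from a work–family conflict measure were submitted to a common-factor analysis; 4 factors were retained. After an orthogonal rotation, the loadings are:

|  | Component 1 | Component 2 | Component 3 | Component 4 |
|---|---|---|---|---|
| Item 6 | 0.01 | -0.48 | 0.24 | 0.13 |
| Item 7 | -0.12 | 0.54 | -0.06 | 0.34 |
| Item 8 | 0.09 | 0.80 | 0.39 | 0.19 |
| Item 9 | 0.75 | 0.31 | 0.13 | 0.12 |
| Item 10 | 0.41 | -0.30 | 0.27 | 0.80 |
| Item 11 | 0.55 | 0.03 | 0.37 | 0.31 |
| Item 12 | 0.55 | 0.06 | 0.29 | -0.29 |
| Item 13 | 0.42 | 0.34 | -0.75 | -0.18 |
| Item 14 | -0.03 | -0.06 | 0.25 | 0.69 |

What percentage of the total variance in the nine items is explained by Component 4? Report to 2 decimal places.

SS loadings for Component 4 = 0.13² + 0.34² + 0.19² + 0.12² + 0.80² + 0.31² + (-0.29)² + (-0.18)² + 0.69² = 1.5117
With 9 standardized items, total variance = 9. Proportion = 1.5117/9 = 0.1680 → 16.80%.

16.80%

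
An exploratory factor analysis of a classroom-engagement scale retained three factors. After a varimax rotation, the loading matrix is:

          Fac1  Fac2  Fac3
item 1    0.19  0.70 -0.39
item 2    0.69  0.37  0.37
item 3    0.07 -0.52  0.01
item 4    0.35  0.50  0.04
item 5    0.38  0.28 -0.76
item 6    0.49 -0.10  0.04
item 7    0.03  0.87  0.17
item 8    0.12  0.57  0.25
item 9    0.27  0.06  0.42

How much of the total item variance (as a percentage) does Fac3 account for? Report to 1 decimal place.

12.6%

SS loadings for Fac3 = (-0.39)² + 0.37² + 0.01² + 0.04² + (-0.76)² + 0.04² + 0.17² + 0.25² + 0.42² = 1.1377
With 9 standardized items, total variance = 9. Proportion = 1.1377/9 = 0.1264 → 12.64%.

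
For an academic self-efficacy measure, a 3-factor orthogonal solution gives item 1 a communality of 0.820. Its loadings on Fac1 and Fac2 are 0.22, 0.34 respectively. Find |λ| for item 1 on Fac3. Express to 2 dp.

Under orthogonal rotation h² = Σλ², so λ_Fac3² = h² − (0.1640) = 0.820 − 0.1640 = 0.6560.
|λ| = √0.6560 = 0.8099.

0.81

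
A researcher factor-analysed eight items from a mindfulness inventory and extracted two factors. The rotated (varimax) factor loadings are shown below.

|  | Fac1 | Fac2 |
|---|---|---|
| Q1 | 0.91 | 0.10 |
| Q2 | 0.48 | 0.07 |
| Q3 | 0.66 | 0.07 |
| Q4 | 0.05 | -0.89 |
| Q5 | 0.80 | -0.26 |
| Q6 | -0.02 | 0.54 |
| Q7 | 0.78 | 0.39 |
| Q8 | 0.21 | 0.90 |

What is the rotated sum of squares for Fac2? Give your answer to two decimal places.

2.13

SS loadings for Fac2 = 0.10² + 0.07² + 0.07² + (-0.89)² + (-0.26)² + 0.54² + 0.39² + 0.90² = 0.0100 + 0.0049 + 0.0049 + 0.7921 + 0.0676 + 0.2916 + 0.1521 + 0.8100 = 2.1332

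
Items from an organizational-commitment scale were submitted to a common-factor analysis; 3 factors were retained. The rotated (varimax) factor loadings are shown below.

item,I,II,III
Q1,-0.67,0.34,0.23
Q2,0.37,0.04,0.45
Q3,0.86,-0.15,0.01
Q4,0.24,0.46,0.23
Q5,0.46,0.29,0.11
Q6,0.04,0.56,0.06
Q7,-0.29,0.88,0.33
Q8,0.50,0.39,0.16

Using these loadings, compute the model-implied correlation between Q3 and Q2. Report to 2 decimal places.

r̂ = Σ λ_i·λ_j across factors = (0.86)(0.37) + (-0.15)(0.04) + (0.01)(0.45)
  = +0.3182 -0.0060 +0.0045 = 0.3167

0.32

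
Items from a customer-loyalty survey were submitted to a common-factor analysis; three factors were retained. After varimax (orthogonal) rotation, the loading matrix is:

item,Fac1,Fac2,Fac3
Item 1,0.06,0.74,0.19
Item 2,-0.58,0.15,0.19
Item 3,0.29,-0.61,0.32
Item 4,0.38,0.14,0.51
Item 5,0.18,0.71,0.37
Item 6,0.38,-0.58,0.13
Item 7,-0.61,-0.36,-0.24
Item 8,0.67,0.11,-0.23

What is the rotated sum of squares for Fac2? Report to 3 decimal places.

1.944

SS loadings for Fac2 = 0.74² + 0.15² + (-0.61)² + 0.14² + 0.71² + (-0.58)² + (-0.36)² + 0.11² = 0.5476 + 0.0225 + 0.3721 + 0.0196 + 0.5041 + 0.3364 + 0.1296 + 0.0121 = 1.9440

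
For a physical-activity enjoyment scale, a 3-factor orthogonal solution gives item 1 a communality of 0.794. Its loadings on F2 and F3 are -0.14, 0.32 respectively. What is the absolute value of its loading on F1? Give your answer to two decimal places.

Under orthogonal rotation h² = Σλ², so λ_F1² = h² − (0.1220) = 0.794 − 0.1220 = 0.6720.
|λ| = √0.6720 = 0.8198.

0.82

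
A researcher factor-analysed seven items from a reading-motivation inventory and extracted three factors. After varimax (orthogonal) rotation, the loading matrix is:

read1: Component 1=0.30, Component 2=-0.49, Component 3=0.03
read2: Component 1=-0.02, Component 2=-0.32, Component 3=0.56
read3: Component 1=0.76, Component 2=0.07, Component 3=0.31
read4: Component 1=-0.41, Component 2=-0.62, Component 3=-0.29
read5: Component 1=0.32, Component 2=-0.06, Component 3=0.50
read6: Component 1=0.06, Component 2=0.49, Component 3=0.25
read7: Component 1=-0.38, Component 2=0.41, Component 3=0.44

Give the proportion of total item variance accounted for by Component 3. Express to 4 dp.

SS loadings for Component 3 = 0.03² + 0.56² + 0.31² + (-0.29)² + 0.50² + 0.25² + 0.44² = 1.0008
Proportion of variance = 1.0008 / 7 = 0.1430.

0.1430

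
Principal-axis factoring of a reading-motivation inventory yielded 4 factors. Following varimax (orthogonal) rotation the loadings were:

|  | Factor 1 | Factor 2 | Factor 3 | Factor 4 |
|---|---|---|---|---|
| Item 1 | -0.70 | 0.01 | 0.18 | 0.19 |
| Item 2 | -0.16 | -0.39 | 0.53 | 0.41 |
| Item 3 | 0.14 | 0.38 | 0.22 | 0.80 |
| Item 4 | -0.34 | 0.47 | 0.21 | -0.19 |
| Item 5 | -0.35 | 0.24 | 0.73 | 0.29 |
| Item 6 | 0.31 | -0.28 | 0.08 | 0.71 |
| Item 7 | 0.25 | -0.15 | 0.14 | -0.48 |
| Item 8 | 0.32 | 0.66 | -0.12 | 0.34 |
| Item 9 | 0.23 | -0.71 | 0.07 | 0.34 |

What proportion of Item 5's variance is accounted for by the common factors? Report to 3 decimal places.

0.797

h² = (-0.35)² + 0.24² + 0.73² + 0.29² = 0.1225 + 0.0576 + 0.5329 + 0.0841 = 0.7971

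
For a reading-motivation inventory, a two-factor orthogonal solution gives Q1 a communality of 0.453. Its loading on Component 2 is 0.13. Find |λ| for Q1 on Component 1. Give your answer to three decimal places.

0.660

Under orthogonal rotation h² = Σλ², so λ_Component 1² = h² − (0.0169) = 0.453 − 0.0169 = 0.4361.
|λ| = √0.4361 = 0.6604.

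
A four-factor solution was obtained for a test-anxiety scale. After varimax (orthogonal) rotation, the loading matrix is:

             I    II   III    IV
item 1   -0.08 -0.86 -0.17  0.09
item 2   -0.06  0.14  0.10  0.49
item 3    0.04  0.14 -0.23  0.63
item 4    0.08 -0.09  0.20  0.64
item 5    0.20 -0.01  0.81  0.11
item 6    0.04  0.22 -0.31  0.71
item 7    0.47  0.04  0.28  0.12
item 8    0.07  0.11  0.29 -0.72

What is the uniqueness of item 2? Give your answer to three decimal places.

h² = (-0.06)² + 0.14² + 0.10² + 0.49² = 0.0036 + 0.0196 + 0.0100 + 0.2401 = 0.2733
Uniqueness u² = 1 − h² = 1 − 0.2733 = 0.7267

0.727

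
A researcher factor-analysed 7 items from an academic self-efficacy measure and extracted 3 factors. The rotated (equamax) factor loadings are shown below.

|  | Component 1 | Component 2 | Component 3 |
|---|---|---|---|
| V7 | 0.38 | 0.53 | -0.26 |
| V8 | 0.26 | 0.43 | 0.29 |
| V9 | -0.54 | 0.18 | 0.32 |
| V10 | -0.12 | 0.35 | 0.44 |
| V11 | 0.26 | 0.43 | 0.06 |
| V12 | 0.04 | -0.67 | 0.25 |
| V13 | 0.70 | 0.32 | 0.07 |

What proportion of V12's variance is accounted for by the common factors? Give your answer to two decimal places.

h² = 0.04² + (-0.67)² + 0.25² = 0.0016 + 0.4489 + 0.0625 = 0.5130

0.51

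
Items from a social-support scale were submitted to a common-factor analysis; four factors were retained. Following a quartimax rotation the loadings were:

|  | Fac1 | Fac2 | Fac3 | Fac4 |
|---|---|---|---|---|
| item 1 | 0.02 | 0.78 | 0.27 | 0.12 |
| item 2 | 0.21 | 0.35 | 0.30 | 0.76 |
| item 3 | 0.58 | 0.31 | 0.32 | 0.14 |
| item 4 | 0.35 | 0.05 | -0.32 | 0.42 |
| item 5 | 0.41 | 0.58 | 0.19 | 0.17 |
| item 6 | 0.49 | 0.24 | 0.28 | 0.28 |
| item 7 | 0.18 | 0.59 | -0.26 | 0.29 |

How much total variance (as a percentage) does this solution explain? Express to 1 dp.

SS loadings by factor: 0.9440, 1.5716, 0.5498, 0.9794; total = 4.0448.
Total variance with 7 standardized items is 7, so the solution explains 4.0448/7 = 0.5778 = 57.78%.

57.8%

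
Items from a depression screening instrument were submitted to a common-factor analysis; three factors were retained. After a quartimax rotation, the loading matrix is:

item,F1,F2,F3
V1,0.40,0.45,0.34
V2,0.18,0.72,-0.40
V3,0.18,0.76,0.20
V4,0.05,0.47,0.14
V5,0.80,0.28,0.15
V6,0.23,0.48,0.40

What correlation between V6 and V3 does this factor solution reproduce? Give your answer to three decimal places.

r̂ = Σ λ_i·λ_j across factors = (0.23)(0.18) + (0.48)(0.76) + (0.40)(0.20)
  = +0.0414 +0.3648 +0.0800 = 0.4862

0.486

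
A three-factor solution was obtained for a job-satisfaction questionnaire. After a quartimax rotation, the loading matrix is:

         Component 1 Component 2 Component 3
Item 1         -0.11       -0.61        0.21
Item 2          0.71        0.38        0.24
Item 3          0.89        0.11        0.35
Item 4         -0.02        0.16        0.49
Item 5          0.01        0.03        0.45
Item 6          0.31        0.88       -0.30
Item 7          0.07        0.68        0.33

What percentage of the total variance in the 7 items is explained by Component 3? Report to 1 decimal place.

12.4%

SS loadings for Component 3 = 0.21² + 0.24² + 0.35² + 0.49² + 0.45² + (-0.30)² + 0.33² = 0.8657
With 7 standardized items, total variance = 7. Proportion = 0.8657/7 = 0.1237 → 12.37%.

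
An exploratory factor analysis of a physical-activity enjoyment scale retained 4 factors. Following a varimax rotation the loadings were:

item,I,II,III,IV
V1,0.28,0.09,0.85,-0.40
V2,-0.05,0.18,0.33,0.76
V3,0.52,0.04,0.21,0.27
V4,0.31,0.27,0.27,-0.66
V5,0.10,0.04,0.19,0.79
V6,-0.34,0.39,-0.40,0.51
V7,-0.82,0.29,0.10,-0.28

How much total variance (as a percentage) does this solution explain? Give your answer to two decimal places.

Communalities: 0.9690, 0.7214, 0.3890, 0.6775, 0.6718, 0.6878, 0.8449; Σh² = 4.9614.
Total variance with 7 standardized items is 7, so the solution explains 4.9614/7 = 0.7088 = 70.88%.

70.88%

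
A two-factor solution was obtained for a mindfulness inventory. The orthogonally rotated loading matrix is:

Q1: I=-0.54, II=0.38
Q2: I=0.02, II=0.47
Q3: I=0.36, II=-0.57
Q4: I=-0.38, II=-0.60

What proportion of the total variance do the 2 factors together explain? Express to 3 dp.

0.404

SS loadings by factor: 0.5660, 1.0502; total = 1.6162.
Total variance with 4 standardized items is 4, so the solution explains 1.6162/4 = 0.4041.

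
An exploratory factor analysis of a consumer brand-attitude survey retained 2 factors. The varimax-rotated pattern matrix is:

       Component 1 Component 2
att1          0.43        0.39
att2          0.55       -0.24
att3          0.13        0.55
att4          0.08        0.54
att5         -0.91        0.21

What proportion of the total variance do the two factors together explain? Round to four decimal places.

SS loadings by factor: 1.3388, 0.8479; total = 2.1867.
Total variance with 5 standardized items is 5, so the solution explains 2.1867/5 = 0.4373.

0.4373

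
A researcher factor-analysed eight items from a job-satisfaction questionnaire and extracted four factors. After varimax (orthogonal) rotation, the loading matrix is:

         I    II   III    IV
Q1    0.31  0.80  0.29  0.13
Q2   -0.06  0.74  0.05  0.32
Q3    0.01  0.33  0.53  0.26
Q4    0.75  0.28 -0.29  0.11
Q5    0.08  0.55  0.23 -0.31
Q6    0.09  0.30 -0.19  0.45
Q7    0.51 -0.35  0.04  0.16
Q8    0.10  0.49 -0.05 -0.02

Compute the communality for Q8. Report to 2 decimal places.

h² = 0.10² + 0.49² + (-0.05)² + (-0.02)² = 0.0100 + 0.2401 + 0.0025 + 0.0004 = 0.2530

0.25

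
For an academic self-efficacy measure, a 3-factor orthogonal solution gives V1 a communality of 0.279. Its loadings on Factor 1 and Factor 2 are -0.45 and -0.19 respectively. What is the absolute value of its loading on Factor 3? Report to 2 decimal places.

0.20

Under orthogonal rotation h² = Σλ², so λ_Factor 3² = h² − (0.2386) = 0.279 − 0.2386 = 0.0404.
|λ| = √0.0404 = 0.2010.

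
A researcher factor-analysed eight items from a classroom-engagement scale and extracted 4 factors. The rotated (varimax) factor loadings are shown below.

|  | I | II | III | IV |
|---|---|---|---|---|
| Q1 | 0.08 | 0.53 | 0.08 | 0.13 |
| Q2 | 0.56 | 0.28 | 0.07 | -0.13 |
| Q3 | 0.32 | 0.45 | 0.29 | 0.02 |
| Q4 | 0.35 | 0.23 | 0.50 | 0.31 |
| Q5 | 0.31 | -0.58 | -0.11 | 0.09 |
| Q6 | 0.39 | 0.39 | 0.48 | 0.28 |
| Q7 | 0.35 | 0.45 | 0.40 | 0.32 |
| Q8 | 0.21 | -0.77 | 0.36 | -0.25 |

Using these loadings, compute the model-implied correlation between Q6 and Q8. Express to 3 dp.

r̂ = Σ λ_i·λ_j across factors = (0.39)(0.21) + (0.39)(-0.77) + (0.48)(0.36) + (0.28)(-0.25)
  = +0.0819 -0.3003 +0.1728 -0.0700 = -0.1156

-0.116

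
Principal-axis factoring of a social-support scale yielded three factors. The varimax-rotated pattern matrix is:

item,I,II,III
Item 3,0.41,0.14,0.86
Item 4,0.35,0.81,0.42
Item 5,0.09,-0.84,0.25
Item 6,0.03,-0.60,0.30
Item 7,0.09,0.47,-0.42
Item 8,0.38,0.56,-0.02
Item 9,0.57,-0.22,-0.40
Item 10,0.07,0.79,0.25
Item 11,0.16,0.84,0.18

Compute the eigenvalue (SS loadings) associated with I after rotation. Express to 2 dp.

0.81

SS loadings for I = 0.41² + 0.35² + 0.09² + 0.03² + 0.09² + 0.38² + 0.57² + 0.07² + 0.16² = 0.1681 + 0.1225 + 0.0081 + 0.0009 + 0.0081 + 0.1444 + 0.3249 + 0.0049 + 0.0256 = 0.8075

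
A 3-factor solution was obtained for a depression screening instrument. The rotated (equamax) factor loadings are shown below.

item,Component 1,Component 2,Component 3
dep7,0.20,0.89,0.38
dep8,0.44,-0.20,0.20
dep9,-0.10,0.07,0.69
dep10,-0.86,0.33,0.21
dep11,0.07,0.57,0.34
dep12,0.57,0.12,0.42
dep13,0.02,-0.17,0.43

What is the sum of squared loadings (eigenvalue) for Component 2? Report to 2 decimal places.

SS loadings for Component 2 = 0.89² + (-0.20)² + 0.07² + 0.33² + 0.57² + 0.12² + (-0.17)² = 0.7921 + 0.0400 + 0.0049 + 0.1089 + 0.3249 + 0.0144 + 0.0289 = 1.3141

1.31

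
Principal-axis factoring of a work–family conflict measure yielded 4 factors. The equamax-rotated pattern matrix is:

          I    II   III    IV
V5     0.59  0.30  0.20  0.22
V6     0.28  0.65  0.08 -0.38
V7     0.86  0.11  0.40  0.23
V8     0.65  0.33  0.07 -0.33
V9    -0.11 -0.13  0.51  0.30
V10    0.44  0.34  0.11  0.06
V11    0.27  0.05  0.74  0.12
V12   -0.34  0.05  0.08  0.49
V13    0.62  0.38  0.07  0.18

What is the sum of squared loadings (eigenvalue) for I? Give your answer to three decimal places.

SS loadings for I = 0.59² + 0.28² + 0.86² + 0.65² + (-0.11)² + 0.44² + 0.27² + (-0.34)² + 0.62² = 0.3481 + 0.0784 + 0.7396 + 0.4225 + 0.0121 + 0.1936 + 0.0729 + 0.1156 + 0.3844 = 2.3672

2.367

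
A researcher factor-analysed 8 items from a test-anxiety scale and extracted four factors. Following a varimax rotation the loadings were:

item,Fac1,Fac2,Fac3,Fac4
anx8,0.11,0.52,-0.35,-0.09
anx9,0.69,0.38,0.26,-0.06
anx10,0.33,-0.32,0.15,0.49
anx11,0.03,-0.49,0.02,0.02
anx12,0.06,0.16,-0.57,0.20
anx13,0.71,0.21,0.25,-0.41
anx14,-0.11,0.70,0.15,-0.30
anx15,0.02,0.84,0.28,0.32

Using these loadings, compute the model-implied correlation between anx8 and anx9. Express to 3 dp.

r̂ = Σ λ_i·λ_j across factors = (0.11)(0.69) + (0.52)(0.38) + (-0.35)(0.26) + (-0.09)(-0.06)
  = +0.0759 +0.1976 -0.0910 +0.0054 = 0.1879

0.188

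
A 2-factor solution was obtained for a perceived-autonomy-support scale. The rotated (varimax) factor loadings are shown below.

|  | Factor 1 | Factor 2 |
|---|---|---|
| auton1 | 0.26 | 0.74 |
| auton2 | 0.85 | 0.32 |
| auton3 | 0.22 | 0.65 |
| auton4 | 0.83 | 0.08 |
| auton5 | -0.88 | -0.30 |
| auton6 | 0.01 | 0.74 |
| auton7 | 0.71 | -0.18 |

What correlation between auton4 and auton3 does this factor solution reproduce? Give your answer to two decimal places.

0.23

r̂ = Σ λ_i·λ_j across factors = (0.83)(0.22) + (0.08)(0.65)
  = +0.1826 +0.0520 = 0.2346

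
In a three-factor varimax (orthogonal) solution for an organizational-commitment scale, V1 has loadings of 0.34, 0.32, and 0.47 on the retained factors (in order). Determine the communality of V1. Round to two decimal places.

h² = 0.34² + 0.32² + 0.47² = 0.1156 + 0.1024 + 0.2209 = 0.4389

0.44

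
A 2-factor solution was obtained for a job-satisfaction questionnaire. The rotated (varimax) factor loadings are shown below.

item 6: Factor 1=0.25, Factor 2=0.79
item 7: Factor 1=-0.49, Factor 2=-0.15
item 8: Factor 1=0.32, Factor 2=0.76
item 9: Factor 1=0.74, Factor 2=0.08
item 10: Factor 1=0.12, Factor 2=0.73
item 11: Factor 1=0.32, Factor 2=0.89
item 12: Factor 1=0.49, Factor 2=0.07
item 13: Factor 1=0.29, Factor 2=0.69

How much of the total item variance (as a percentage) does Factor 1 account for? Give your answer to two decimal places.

17.42%

SS loadings for Factor 1 = 0.25² + (-0.49)² + 0.32² + 0.74² + 0.12² + 0.32² + 0.49² + 0.29² = 1.3936
With 8 standardized items, total variance = 8. Proportion = 1.3936/8 = 0.1742 → 17.42%.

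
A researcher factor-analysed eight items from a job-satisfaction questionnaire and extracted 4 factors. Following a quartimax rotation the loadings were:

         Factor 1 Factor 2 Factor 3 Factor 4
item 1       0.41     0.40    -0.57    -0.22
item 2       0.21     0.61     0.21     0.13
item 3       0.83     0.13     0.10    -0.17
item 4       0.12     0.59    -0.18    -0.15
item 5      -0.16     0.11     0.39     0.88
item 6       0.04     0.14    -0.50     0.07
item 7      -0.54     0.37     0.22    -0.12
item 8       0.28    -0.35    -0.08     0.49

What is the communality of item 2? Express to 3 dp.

0.477

h² = 0.21² + 0.61² + 0.21² + 0.13² = 0.0441 + 0.3721 + 0.0441 + 0.0169 = 0.4772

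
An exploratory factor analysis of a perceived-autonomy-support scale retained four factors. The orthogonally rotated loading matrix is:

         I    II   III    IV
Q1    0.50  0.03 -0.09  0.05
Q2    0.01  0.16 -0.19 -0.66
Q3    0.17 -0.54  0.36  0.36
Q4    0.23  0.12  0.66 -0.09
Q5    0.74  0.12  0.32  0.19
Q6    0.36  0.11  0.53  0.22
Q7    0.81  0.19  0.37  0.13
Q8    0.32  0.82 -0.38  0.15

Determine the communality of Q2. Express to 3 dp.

0.497

h² = 0.01² + 0.16² + (-0.19)² + (-0.66)² = 0.0001 + 0.0256 + 0.0361 + 0.4356 = 0.4974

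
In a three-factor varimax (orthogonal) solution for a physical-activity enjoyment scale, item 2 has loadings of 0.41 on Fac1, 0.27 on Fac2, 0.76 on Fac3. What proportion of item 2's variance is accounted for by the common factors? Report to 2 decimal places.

0.82

h² = 0.41² + 0.27² + 0.76² = 0.1681 + 0.0729 + 0.5776 = 0.8186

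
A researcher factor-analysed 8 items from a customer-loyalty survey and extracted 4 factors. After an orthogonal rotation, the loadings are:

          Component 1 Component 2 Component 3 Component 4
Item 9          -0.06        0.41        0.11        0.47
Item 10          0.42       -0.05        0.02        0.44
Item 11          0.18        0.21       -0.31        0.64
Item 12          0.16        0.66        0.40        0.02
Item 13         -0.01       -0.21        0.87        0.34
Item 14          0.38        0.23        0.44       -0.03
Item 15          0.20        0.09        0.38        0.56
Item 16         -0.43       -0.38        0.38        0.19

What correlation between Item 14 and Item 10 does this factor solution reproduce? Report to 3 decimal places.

0.144

r̂ = Σ λ_i·λ_j across factors = (0.38)(0.42) + (0.23)(-0.05) + (0.44)(0.02) + (-0.03)(0.44)
  = +0.1596 -0.0115 +0.0088 -0.0132 = 0.1437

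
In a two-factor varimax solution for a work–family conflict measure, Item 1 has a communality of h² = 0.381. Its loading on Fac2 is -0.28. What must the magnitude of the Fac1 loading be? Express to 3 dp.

0.550

Under orthogonal rotation h² = Σλ², so λ_Fac1² = h² − (0.0784) = 0.381 − 0.0784 = 0.3026.
|λ| = √0.3026 = 0.5501.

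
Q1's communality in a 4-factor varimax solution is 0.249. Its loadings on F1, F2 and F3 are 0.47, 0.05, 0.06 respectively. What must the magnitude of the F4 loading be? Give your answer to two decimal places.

Under orthogonal rotation h² = Σλ², so λ_F4² = h² − (0.2270) = 0.249 − 0.2270 = 0.0220.
|λ| = √0.0220 = 0.1483.

0.15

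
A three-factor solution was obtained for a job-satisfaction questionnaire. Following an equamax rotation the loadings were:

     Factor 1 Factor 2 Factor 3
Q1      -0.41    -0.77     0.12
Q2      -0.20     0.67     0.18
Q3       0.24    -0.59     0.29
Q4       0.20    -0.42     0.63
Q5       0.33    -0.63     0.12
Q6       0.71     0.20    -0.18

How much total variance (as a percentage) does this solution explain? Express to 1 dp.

SS loadings by factor: 0.9187, 2.0032, 0.5746; total = 3.4965.
Total variance with 6 standardized items is 6, so the solution explains 3.4965/6 = 0.5827 = 58.28%.

58.3%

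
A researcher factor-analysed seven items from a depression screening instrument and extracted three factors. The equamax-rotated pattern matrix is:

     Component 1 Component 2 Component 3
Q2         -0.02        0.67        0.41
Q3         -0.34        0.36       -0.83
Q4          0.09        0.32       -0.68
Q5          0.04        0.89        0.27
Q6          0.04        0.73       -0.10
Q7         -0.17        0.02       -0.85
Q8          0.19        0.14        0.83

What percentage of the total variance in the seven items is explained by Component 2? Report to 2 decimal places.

28.94%

SS loadings for Component 2 = 0.67² + 0.36² + 0.32² + 0.89² + 0.73² + 0.02² + 0.14² = 2.0259
With 7 standardized items, total variance = 7. Proportion = 2.0259/7 = 0.2894 → 28.94%.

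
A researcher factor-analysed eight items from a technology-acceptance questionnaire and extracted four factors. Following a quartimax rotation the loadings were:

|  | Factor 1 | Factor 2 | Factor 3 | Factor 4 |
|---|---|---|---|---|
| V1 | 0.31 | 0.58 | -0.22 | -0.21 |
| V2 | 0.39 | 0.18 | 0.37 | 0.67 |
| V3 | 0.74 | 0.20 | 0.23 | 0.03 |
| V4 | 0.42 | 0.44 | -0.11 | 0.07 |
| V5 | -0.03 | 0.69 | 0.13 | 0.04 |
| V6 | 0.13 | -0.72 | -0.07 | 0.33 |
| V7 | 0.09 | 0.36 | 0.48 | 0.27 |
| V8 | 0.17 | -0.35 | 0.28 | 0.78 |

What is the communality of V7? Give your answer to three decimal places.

h² = 0.09² + 0.36² + 0.48² + 0.27² = 0.0081 + 0.1296 + 0.2304 + 0.0729 = 0.4410

0.441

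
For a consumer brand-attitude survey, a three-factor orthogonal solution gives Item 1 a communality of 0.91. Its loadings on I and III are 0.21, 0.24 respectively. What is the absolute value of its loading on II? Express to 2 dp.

Under orthogonal rotation h² = Σλ², so λ_II² = h² − (0.1017) = 0.91 − 0.1017 = 0.8083.
|λ| = √0.8083 = 0.8991.

0.90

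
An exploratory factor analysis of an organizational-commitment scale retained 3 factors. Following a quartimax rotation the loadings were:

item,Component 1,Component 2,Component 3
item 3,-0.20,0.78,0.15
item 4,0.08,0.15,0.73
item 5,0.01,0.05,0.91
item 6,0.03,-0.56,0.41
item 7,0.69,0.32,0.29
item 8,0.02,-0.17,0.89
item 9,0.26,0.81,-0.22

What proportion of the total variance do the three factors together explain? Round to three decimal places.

Communalities: 0.6709, 0.5618, 0.8307, 0.4826, 0.6626, 0.8214, 0.7721; Σh² = 4.8021.
Total variance with 7 standardized items is 7, so the solution explains 4.8021/7 = 0.6860.

0.686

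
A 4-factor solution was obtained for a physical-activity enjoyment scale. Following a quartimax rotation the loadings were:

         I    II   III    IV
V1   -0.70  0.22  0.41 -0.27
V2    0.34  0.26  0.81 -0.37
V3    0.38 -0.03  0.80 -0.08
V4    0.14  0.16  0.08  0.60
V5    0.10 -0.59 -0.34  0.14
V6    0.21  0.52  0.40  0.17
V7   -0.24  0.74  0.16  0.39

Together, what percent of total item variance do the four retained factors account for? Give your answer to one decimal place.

67.7%

Communalities: 0.7794, 0.9762, 0.7917, 0.4116, 0.4933, 0.5034, 0.7829; Σh² = 4.7385.
Total variance with 7 standardized items is 7, so the solution explains 4.7385/7 = 0.6769 = 67.69%.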